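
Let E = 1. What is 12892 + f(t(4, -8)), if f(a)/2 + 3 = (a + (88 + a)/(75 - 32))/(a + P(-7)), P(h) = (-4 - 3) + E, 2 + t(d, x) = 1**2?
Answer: 3878598/301 ≈ 12886.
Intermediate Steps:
t(d, x) = -1 (t(d, x) = -2 + 1**2 = -2 + 1 = -1)
P(h) = -6 (P(h) = (-4 - 3) + 1 = -7 + 1 = -6)
f(a) = -6 + 2*(88/43 + 44*a/43)/(-6 + a) (f(a) = -6 + 2*((a + (88 + a)/(75 - 32))/(a - 6)) = -6 + 2*((a + (88 + a)/43)/(-6 + a)) = -6 + 2*((a + (88 + a)*(1/43))/(-6 + a)) = -6 + 2*((a + (88/43 + a/43))/(-6 + a)) = -6 + 2*((88/43 + 44*a/43)/(-6 + a)) = -6 + 2*(88/43 + 44*a/43)/(-6 + a))
12892 + f(t(4, -8)) = 12892 + 2*(862 - 85*(-1))/(43*(-6 - 1)) = 12892 + (2/43)*(862 + 85)/(-7) = 12892 + (2/43)*(-1/7)*947 = 12892 - 1894/301 = 3878598/301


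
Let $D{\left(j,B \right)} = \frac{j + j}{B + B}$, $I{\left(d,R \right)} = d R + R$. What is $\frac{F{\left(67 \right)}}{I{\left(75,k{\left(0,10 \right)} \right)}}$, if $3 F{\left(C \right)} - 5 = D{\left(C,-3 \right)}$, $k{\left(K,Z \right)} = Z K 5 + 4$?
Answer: $- \frac{13}{684} \approx -0.019006$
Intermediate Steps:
$k{\left(K,Z \right)} = 4 + 5 K Z$ ($k{\left(K,Z \right)} = K Z 5 + 4 = 5 K Z + 4 = 4 + 5 K Z$)
$I{\left(d,R \right)} = R + R d$ ($I{\left(d,R \right)} = R d + R = R + R d$)
$D{\left(j,B \right)} = \frac{j}{B}$ ($D{\left(j,B \right)} = \frac{2 j}{2 B} = 2 j \frac{1}{2 B} = \frac{j}{B}$)
$F{\left(C \right)} = \frac{5}{3} - \frac{C}{9}$ ($F{\left(C \right)} = \frac{5}{3} + \frac{C \frac{1}{-3}}{3} = \frac{5}{3} + \frac{C \left(- \frac{1}{3}\right)}{3} = \frac{5}{3} + \frac{\left(- \frac{1}{3}\right) C}{3} = \frac{5}{3} - \frac{C}{9}$)
$\frac{F{\left(67 \right)}}{I{\left(75,k{\left(0,10 \right)} \right)}} = \frac{\frac{5}{3} - \frac{67}{9}}{\left(4 + 5 \cdot 0 \cdot 10\right) \left(1 + 75\right)} = \frac{\frac{5}{3} - \frac{67}{9}}{\left(4 + 0\right) 76} = - \frac{52}{9 \cdot 4 \cdot 76} = - \frac{52}{9 \cdot 304} = \left(- \frac{52}{9}\right) \frac{1}{304} = - \frac{13}{684}$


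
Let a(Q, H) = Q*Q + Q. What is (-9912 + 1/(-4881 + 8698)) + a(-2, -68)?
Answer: -37826469/3817 ≈ -9910.0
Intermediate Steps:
a(Q, H) = Q + Q² (a(Q, H) = Q² + Q = Q + Q²)
(-9912 + 1/(-4881 + 8698)) + a(-2, -68) = (-9912 + 1/(-4881 + 8698)) - 2*(1 - 2) = (-9912 + 1/3817) - 2*(-1) = (-9912 + 1/3817) + 2 = -37834103/3817 + 2 = -37826469/3817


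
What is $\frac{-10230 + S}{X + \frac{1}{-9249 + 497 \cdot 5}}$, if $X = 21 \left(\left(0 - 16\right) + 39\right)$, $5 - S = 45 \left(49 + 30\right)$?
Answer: $- \frac{93207920}{3267011} \approx -28.53$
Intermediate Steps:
$S = -3550$ ($S = 5 - 45 \left(49 + 30\right) = 5 - 45 \cdot 79 = 5 - 3555 = -3550$)
$X = 483$ ($X = 21 \left(-16 + 39\right) = 21 \cdot 23 = 483$)
$\frac{-10230 + S}{X + \frac{1}{-9249 + 497 \cdot 5}} = \frac{-10230 - 3550}{483 + \frac{1}{-9249 + 497 \cdot 5}} = - \frac{13780}{483 + \frac{1}{-9249 + 2485}} = - \frac{13780}{483 + \frac{1}{-6764}} = - \frac{13780}{483 - \frac{1}{6764}} = - \frac{13780}{\frac{3267011}{6764}} = \left(-13780\right) \frac{6764}{3267011} = - \frac{93207920}{3267011}$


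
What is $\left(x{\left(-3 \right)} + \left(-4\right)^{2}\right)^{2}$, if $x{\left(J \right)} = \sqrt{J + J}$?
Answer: $\left(16 + i \sqrt{6}\right)^{2} \approx 250.0 + 78.384 i$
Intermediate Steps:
$x{\left(J \right)} = \sqrt{2} \sqrt{J}$ ($x{\left(J \right)} = \sqrt{2 J} = \sqrt{2} \sqrt{J}$)
$\left(x{\left(-3 \right)} + \left(-4\right)^{2}\right)^{2} = \left(\sqrt{2} \sqrt{-3} + \left(-4\right)^{2}\right)^{2} = \left(\sqrt{2} i \sqrt{3} + 16\right)^{2} = \left(i \sqrt{6} + 16\right)^{2} = \left(16 + i \sqrt{6}\right)^{2}$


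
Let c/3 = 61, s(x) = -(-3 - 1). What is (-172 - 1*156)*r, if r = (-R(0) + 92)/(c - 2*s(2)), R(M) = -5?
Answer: -31816/175 ≈ -181.81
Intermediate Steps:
s(x) = 4 (s(x) = -1*(-4) = 4)
c = 183 (c = 3*61 = 183)
r = 97/175 (r = (-1*(-5) + 92)/(183 - 2*4) = (5 + 92)/(183 - 8) = 97/175 ≈ 0.55429)
(-172 - 1*156)*r = (-172 - 1*156)*(97/175) = (-172 - 156)*(97/175) = -328*97/175 = -31816/175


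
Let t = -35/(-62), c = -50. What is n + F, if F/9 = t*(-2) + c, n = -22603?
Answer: -714958/31 ≈ -23063.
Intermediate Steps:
t = 35/62 (t = -35*(-1/62) = 35/62 ≈ 0.56452)
F = -14265/31 (F = 9*((35/62)*(-2) - 50) = 9*(-35/31 - 50) = 9*(-1585/31) = -14265/31 ≈ -460.16)
n + F = -22603 - 14265/31 = -714958/31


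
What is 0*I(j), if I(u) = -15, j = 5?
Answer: 0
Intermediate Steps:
0*I(j) = 0*(-15) = 0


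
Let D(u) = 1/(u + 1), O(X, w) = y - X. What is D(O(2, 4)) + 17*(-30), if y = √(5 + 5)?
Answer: -4589/9 + √10/9 ≈ -509.54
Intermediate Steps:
y = √10 ≈ 3.1623
O(X, w) = √10 - X
D(u) = 1/(1 + u)
D(O(2, 4)) + 17*(-30) = 1/(1 + (√10 - 1*2)) + 17*(-30) = 1/(1 + (√10 - 2)) - 510 = 1/(1 + (-2 + √10)) - 510 = 1/(-1 + √10) - 510 = -510 + 1/(-1 + √10)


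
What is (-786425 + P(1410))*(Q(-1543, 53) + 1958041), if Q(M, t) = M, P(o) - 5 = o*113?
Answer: -1226900330820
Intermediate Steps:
P(o) = 5 + 113*o (P(o) = 5 + o*113 = 5 + 113*o)
(-786425 + P(1410))*(Q(-1543, 53) + 1958041) = (-786425 + (5 + 113*1410))*(-1543 + 1958041) = (-786425 + (5 + 159330))*1956498 = (-786425 + 159335)*1956498 = -627090*1956498 = -1226900330820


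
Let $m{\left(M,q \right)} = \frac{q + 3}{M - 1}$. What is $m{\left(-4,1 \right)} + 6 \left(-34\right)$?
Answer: $- \frac{1024}{5} \approx -204.8$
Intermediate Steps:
$m{\left(M,q \right)} = \frac{3 + q}{-1 + M}$
$m{\left(-4,1 \right)} + 6 \left(-34\right) = \frac{3 + 1}{-1 - 4} + 6 \left(-34\right) = \frac{1}{-5} \cdot 4 - 204 = \left(- \frac{1}{5}\right) 4 - 204 = - \frac{4}{5} - 204 = - \frac{1024}{5}$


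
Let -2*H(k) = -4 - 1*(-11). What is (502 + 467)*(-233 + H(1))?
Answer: -458337/2 ≈ -2.2917e+5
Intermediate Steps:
H(k) = -7/2 (H(k) = -(-4 - 1*(-11))/2 = -(-4 + 11)/2 = -½*7 = -7/2)
(502 + 467)*(-233 + H(1)) = (502 + 467)*(-233 - 7/2) = 969*(-473/2) = -458337/2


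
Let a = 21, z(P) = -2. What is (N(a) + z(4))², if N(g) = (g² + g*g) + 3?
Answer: 779689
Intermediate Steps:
N(g) = 3 + 2*g² (N(g) = (g² + g²) + 3 = 2*g² + 3 = 3 + 2*g²)
(N(a) + z(4))² = ((3 + 2*21²) - 2)² = ((3 + 2*441) - 2)² = ((3 + 882) - 2)² = (885 - 2)² = 883² = 779689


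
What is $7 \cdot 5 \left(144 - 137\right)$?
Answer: $245$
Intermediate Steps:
$7 \cdot 5 \left(144 - 137\right) = 35 \cdot 7 = 245$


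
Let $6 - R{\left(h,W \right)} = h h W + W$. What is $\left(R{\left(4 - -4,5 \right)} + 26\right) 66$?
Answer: $-19338$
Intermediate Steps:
$R{\left(h,W \right)} = 6 - W - W h^{2}$ ($R{\left(h,W \right)} = 6 - \left(h h W + W\right) = 6 - \left(h^{2} W + W\right) = 6 - \left(W h^{2} + W\right) = 6 - \left(W + W h^{2}\right) = 6 - W - W h^{2}$)
$\left(R{\left(4 - -4,5 \right)} + 26\right) 66 = \left(\left(6 - 5 - 5 \left(4 - -4\right)^{2}\right) + 26\right) 66 = \left(\left(6 - 5 - 5 \left(4 + 4\right)^{2}\right) + 26\right) 66 = \left(\left(6 - 5 - 5 \cdot 8^{2}\right) + 26\right) 66 = \left(\left(6 - 5 - 5 \cdot 64\right) + 26\right) 66 = \left(\left(6 - 5 - 320\right) + 26\right) 66 = \left(-319 + 26\right) 66 = \left(-293\right) 66 = -19338$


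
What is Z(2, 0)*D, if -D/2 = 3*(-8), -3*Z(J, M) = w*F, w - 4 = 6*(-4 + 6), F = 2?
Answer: -512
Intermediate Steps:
w = 16 (w = 4 + 6*(-4 + 6) = 4 + 6*2 = 4 + 12 = 16)
Z(J, M) = -32/3 (Z(J, M) = -16*2/3 = -⅓*32 = -32/3)
D = 48 (D = -6*(-8) = -2*(-24) = 48)
Z(2, 0)*D = -32/3*48 = -512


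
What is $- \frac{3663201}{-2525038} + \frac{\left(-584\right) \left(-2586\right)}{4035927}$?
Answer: $\frac{6199261603613}{3396956346742} \approx 1.8249$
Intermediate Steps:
$- \frac{3663201}{-2525038} + \frac{\left(-584\right) \left(-2586\right)}{4035927} = \left(-3663201\right) \left(- \frac{1}{2525038}\right) + 1510224 \cdot \frac{1}{4035927} = \frac{3663201}{2525038} + \frac{503408}{1345309} = \frac{6199261603613}{3396956346742}$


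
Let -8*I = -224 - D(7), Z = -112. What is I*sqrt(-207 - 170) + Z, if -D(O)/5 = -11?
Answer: -112 + 279*I*sqrt(377)/8 ≈ -112.0 + 677.15*I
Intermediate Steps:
D(O) = 55 (D(O) = -5*(-11) = 55)
I = 279/8 (I = -(-224 - 1*55)/8 = -(-224 - 55)/8 = -1/8*(-279) = 279/8 ≈ 34.875)
I*sqrt(-207 - 170) + Z = 279*sqrt(-207 - 170)/8 - 112 = 279*sqrt(-377)/8 - 112 = 279*(I*sqrt(377))/8 - 112 = 279*I*sqrt(377)/8 - 112 = -112 + 279*I*sqrt(377)/8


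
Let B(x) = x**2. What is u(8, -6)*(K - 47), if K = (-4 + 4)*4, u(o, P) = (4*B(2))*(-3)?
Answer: 2256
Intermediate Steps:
u(o, P) = -48 (u(o, P) = (4*2**2)*(-3) = (4*4)*(-3) = 16*(-3) = -48)
K = 0 (K = 0*4 = 0)
u(8, -6)*(K - 47) = -48*(0 - 47) = -48*(-47) = 2256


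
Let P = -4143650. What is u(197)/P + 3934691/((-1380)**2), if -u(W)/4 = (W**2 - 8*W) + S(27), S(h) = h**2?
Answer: 331863233867/157823341200 ≈ 2.1028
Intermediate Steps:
u(W) = -2916 - 4*W**2 + 32*W (u(W) = -4*((W**2 - 8*W) + 27**2) = -4*((W**2 - 8*W) + 729) = -4*(729 + W**2 - 8*W) = -2916 - 4*W**2 + 32*W)
u(197)/P + 3934691/((-1380)**2) = (-2916 - 4*197**2 + 32*197)/(-4143650) + 3934691/((-1380)**2) = (-2916 - 4*38809 + 6304)*(-1/4143650) + 3934691/1904400 = (-2916 - 155236 + 6304)*(-1/4143650) + 3934691*(1/1904400) = -151848*(-1/4143650) + 3934691/1904400 = 75924/2071825 + 3934691/1904400 = 331863233867/157823341200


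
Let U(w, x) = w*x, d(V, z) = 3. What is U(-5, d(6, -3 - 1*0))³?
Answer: -3375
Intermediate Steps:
U(-5, d(6, -3 - 1*0))³ = (-5*3)³ = (-15)³ = -3375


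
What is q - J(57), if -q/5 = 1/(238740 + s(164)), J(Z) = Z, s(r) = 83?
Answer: -13612916/238823 ≈ -57.000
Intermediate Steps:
q = -5/238823 (q = -5/(238740 + 83) = -5/238823 ≈ -2.0936e-5)
q - J(57) = -5/238823 - 1*57 = -5/238823 - 57 = -13612916/238823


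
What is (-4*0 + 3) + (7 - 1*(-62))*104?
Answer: 7179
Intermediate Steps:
(-4*0 + 3) + (7 - 1*(-62))*104 = (0 + 3) + (7 + 62)*104 = 3 + 69*104 = 3 + 7176 = 7179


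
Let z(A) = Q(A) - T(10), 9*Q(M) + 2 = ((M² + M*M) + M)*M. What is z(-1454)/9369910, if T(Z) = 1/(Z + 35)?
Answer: -30728676071/421645950 ≈ -72.878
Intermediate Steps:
T(Z) = 1/(35 + Z)
Q(M) = -2/9 + M*(M + 2*M²)/9 (Q(M) = -2/9 + (((M² + M*M) + M)*M)/9 = -2/9 + (((M² + M²) + M)*M)/9 = -2/9 + ((2*M² + M)*M)/9 = -2/9 + ((M + 2*M²)*M)/9 = -2/9 + (M*(M + 2*M²))/9 = -2/9 + M*(M + 2*M²)/9)
z(A) = -11/45 + A²/9 + 2*A³/9 (z(A) = (-2/9 + A²/9 + 2*A³/9) - 1/(35 + 10) = (-2/9 + A²/9 + 2*A³/9) - 1/45 = -11/45 + A²/9 + 2*A³/9)
z(-1454)/9369910 = (-11/45 + (⅑)*(-1454)² + (2/9)*(-1454)³)/9369910 = (-11/45 + (⅑)*2114116 + (2/9)*(-3073924664))*(1/9369910) = (-11/45 + 2114116/9 - 6147849328/9)*(1/9369910) = -30728676071/45*1/9369910 = -30728676071/421645950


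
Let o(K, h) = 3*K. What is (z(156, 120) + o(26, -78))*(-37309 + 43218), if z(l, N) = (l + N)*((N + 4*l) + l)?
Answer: 1468256502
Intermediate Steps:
z(l, N) = (N + l)*(N + 5*l)
(z(156, 120) + o(26, -78))*(-37309 + 43218) = ((120² + 5*156² + 6*120*156) + 3*26)*(-37309 + 43218) = ((14400 + 5*24336 + 112320) + 78)*5909 = ((14400 + 121680 + 112320) + 78)*5909 = (248400 + 78)*5909 = 248478*5909 = 1468256502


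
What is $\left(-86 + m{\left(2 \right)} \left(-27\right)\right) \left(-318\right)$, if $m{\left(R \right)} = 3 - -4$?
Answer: $87450$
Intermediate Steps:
$m{\left(R \right)} = 7$ ($m{\left(R \right)} = 3 + 4 = 7$)
$\left(-86 + m{\left(2 \right)} \left(-27\right)\right) \left(-318\right) = \left(-86 + 7 \left(-27\right)\right) \left(-318\right) = \left(-86 - 189\right) \left(-318\right) = \left(-275\right) \left(-318\right) = 87450$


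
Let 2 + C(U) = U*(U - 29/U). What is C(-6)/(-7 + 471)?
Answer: 5/464 ≈ 0.010776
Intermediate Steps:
C(U) = -2 + U*(U - 29/U)
C(-6)/(-7 + 471) = (-31 + (-6)**2)/(-7 + 471) = (-31 + 36)/464 = 5*(1/464) = 5/464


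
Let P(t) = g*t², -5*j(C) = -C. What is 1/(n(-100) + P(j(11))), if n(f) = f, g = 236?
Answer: 25/26056 ≈ 0.00095947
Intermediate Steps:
j(C) = C/5 (j(C) = -(-1)*C/5 = C/5)
P(t) = 236*t²
1/(n(-100) + P(j(11))) = 1/(-100 + 236*((⅕)*11)²) = 1/(-100 + 236*(11/5)²) = 1/(-100 + 236*(121/25)) = 1/(-100 + 28556/25) = 1/(26056/25) = 25/26056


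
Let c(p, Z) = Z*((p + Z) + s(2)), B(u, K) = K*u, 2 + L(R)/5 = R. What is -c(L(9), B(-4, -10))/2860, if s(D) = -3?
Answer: -144/143 ≈ -1.0070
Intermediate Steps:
L(R) = -10 + 5*R
c(p, Z) = Z*(-3 + Z + p) (c(p, Z) = Z*((p + Z) - 3) = Z*((Z + p) - 3) = Z*(-3 + Z + p))
-c(L(9), B(-4, -10))/2860 = -(-10*(-4))*(-3 - 10*(-4) + (-10 + 5*9))/2860 = -40*(-3 + 40 + (-10 + 45))/2860 = -40*(-3 + 40 + 35)/2860 = -40*72/2860 = -2880/2860 = -1*144/143 = -144/143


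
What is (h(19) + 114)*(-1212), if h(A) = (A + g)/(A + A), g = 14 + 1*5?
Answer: -139380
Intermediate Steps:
g = 19 (g = 14 + 5 = 19)
h(A) = (19 + A)/(2*A) (h(A) = (A + 19)/(A + A) = (19 + A)/((2*A)) = (19 + A)*(1/(2*A)) = (19 + A)/(2*A))
(h(19) + 114)*(-1212) = ((½)*(19 + 19)/19 + 114)*(-1212) = ((½)*(1/19)*38 + 114)*(-1212) = (1 + 114)*(-1212) = 115*(-1212) = -139380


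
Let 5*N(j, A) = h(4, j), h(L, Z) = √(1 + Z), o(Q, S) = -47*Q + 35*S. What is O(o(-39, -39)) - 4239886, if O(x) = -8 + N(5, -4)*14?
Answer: -4239894 + 14*√6/5 ≈ -4.2399e+6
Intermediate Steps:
N(j, A) = √(1 + j)/5
O(x) = -8 + 14*√6/5 (O(x) = -8 + (√(1 + 5)/5)*14 = -8 + (√6/5)*14 = -8 + 14*√6/5)
O(o(-39, -39)) - 4239886 = (-8 + 14*√6/5) - 4239886 = -4239894 + 14*√6/5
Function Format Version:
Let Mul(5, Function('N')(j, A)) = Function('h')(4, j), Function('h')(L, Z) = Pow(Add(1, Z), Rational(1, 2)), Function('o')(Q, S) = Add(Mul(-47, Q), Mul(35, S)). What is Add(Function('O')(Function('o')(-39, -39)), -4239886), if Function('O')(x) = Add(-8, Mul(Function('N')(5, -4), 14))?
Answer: Add(-4239894, Mul(Rational(14, 5), Pow(6, Rational(1, 2)))) ≈ -4.2399e+6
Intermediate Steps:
Function('N')(j, A) = Mul(Rational(1, 5), Pow(Add(1, j), Rational(1, 2)))
Function('O')(x) = Add(-8, Mul(Rational(14, 5), Pow(6, Rational(1, 2)))) (Function('O')(x) = Add(-8, Mul(Mul(Rational(1, 5), Pow(Add(1, 5), Rational(1, 2))), 14)) = Add(-8, Mul(Mul(Rational(1, 5), Pow(6, Rational(1, 2))), 14)) = Add(-8, Mul(Rational(14, 5), Pow(6, Rational(1, 2)))))
Add(Function('O')(Function('o')(-39, -39)), -4239886) = Add(Add(-8, Mul(Rational(14, 5), Pow(6, Rational(1, 2)))), -4239886) = Add(-4239894, Mul(Rational(14, 5), Pow(6, Rational(1, 2))))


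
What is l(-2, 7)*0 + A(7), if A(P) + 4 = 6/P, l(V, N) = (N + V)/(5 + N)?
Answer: -22/7 ≈ -3.1429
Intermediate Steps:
l(V, N) = (N + V)/(5 + N)
A(P) = -4 + 6/P
l(-2, 7)*0 + A(7) = ((7 - 2)/(5 + 7))*0 + (-4 + 6/7) = (5/12)*0 + (-4 + 6*(⅐)) = ((1/12)*5)*0 + (-4 + 6/7) = (5/12)*0 - 22/7 = 0 - 22/7 = -22/7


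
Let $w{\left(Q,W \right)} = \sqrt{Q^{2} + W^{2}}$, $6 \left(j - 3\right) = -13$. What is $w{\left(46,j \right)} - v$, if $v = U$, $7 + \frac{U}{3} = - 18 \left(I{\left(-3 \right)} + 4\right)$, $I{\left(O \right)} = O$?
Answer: $75 + \frac{\sqrt{76201}}{6} \approx 121.01$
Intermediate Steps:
$j = \frac{5}{6}$ ($j = 3 + \frac{1}{6} \left(-13\right) = 3 - \frac{13}{6} = \frac{5}{6} \approx 0.83333$)
$U = -75$ ($U = -21 + 3 \left(- 18 \left(-3 + 4\right)\right) = -21 + 3 \left(\left(-18\right) 1\right) = -21 + 3 \left(-18\right) = -21 - 54 = -75$)
$v = -75$
$w{\left(46,j \right)} - v = \sqrt{46^{2} + \left(\frac{5}{6}\right)^{2}} - -75 = \sqrt{2116 + \frac{25}{36}} + 75 = \sqrt{\frac{76201}{36}} + 75 = \frac{\sqrt{76201}}{6} + 75 = 75 + \frac{\sqrt{76201}}{6}$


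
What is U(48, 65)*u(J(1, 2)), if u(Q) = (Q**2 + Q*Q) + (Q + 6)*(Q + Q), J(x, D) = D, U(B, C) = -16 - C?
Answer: -3240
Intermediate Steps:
u(Q) = 2*Q**2 + 2*Q*(6 + Q) (u(Q) = (Q**2 + Q**2) + (6 + Q)*(2*Q) = 2*Q**2 + 2*Q*(6 + Q))
U(48, 65)*u(J(1, 2)) = (-16 - 1*65)*(4*2*(3 + 2)) = (-16 - 65)*(4*2*5) = -81*40 = -3240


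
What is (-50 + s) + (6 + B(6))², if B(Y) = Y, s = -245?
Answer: -151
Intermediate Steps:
(-50 + s) + (6 + B(6))² = (-50 - 245) + (6 + 6)² = -295 + 12² = -295 + 144 = -151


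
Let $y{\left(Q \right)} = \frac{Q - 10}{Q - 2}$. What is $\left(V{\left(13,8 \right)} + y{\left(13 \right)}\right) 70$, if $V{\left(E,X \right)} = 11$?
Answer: $\frac{8680}{11} \approx 789.09$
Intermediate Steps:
$y{\left(Q \right)} = \frac{-10 + Q}{-2 + Q}$
$\left(V{\left(13,8 \right)} + y{\left(13 \right)}\right) 70 = \left(11 + \frac{-10 + 13}{-2 + 13}\right) 70 = \left(11 + \frac{1}{11} \cdot 3\right) 70 = \left(11 + \frac{3}{11}\right) 70 = \frac{124}{11} \cdot 70 = \frac{8680}{11}$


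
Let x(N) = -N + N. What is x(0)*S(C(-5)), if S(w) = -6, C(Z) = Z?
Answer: 0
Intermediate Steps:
x(N) = 0
x(0)*S(C(-5)) = 0*(-6) = 0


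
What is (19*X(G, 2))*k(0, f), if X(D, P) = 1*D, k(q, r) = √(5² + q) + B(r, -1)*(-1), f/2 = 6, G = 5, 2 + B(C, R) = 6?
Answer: 95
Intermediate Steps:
B(C, R) = 4 (B(C, R) = -2 + 6 = 4)
f = 12 (f = 2*6 = 12)
k(q, r) = -4 + √(25 + q) (k(q, r) = √(5² + q) + 4*(-1) = √(25 + q) - 4 = -4 + √(25 + q))
X(D, P) = D
(19*X(G, 2))*k(0, f) = (19*5)*(-4 + √(25 + 0)) = 95*(-4 + √25) = 95*(-4 + 5) = 95*1 = 95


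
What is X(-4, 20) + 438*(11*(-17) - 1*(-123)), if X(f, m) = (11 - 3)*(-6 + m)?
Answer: -27920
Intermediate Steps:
X(f, m) = -48 + 8*m (X(f, m) = 8*(-6 + m) = -48 + 8*m)
X(-4, 20) + 438*(11*(-17) - 1*(-123)) = (-48 + 8*20) + 438*(11*(-17) - 1*(-123)) = (-48 + 160) + 438*(-187 + 123) = 112 + 438*(-64) = 112 - 28032 = -27920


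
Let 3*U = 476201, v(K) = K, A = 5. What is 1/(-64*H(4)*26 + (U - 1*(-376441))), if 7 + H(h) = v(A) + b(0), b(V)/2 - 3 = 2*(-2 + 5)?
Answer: 3/1525652 ≈ 1.9664e-6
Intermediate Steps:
b(V) = 18 (b(V) = 6 + 2*(2*(-2 + 5)) = 6 + 2*(2*3) = 6 + 2*6 = 6 + 12 = 18)
U = 476201/3 (U = (⅓)*476201 = 476201/3 ≈ 1.5873e+5)
H(h) = 16 (H(h) = -7 + (5 + 18) = -7 + 23 = 16)
1/(-64*H(4)*26 + (U - 1*(-376441))) = 1/(-64*16*26 + (476201/3 - 1*(-376441))) = 1/(-1024*26 + (476201/3 + 376441)) = 1/(-26624 + 1605524/3) = 1/(1525652/3) = 3/1525652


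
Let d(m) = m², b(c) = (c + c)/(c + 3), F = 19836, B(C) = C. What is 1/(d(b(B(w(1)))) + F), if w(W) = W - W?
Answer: 1/19836 ≈ 5.0413e-5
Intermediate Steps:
w(W) = 0
b(c) = 2*c/(3 + c) (b(c) = (2*c)/(3 + c) = 2*c/(3 + c))
1/(d(b(B(w(1)))) + F) = 1/((2*0/(3 + 0))² + 19836) = 1/((2*0/3)² + 19836) = 1/((2*0*(⅓))² + 19836) = 1/(0² + 19836) = 1/(0 + 19836) = 1/19836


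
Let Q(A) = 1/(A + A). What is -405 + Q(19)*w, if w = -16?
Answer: -7703/19 ≈ -405.42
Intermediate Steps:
Q(A) = 1/(2*A)
-405 + Q(19)*w = -405 + ((½)/19)*(-16) = -405 + ((½)*(1/19))*(-16) = -405 + (1/38)*(-16) = -405 - 8/19 = -7703/19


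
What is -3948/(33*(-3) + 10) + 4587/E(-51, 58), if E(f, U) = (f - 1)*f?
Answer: 3626113/78676 ≈ 46.089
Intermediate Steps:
E(f, U) = f*(-1 + f) (E(f, U) = (-1 + f)*f = f*(-1 + f))
-3948/(33*(-3) + 10) + 4587/E(-51, 58) = -3948/(33*(-3) + 10) + 4587/((-51*(-1 - 51))) = -3948/(-99 + 10) + 4587/((-51*(-52))) = -3948/(-89) + 4587/2652 = -3948*(-1/89) + 4587*(1/2652) = 3948/89 + 1529/884 = 3626113/78676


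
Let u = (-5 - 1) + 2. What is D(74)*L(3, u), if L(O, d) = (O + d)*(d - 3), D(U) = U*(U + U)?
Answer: 76664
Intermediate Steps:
D(U) = 2*U² (D(U) = U*(2*U) = 2*U²)
u = -4 (u = -6 + 2 = -4)
L(O, d) = (-3 + d)*(O + d) (L(O, d) = (O + d)*(-3 + d) = (-3 + d)*(O + d))
D(74)*L(3, u) = (2*74²)*((-4)² - 3*3 - 3*(-4) + 3*(-4)) = (2*5476)*(16 - 9 + 12 - 12) = 10952*7 = 76664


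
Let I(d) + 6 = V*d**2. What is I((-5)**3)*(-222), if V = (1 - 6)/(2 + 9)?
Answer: 17358402/11 ≈ 1.5780e+6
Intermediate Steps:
V = -5/11 ≈ -0.45455
I(d) = -6 - 5*d**2/11
I((-5)**3)*(-222) = (-6 - 5*((-5)**3)**2/11)*(-222) = (-6 - 5/11*(-125)**2)*(-222) = (-6 - 5/11*15625)*(-222) = (-6 - 78125/11)*(-222) = -78191/11*(-222) = 17358402/11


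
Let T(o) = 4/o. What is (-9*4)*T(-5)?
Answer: 144/5 ≈ 28.800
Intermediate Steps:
(-9*4)*T(-5) = (-9*4)*(4/(-5)) = -144*(-1)/5 = -36*(-⅘) = 144/5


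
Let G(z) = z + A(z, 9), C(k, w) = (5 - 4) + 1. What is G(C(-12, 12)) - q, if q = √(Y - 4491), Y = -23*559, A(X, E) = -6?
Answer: -4 - 2*I*√4337 ≈ -4.0 - 131.71*I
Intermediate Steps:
Y = -12857
C(k, w) = 2 (C(k, w) = 1 + 1 = 2)
G(z) = -6 + z (G(z) = z - 6 = -6 + z)
q = 2*I*√4337 (q = √(-12857 - 4491) = √(-17348) = 2*I*√4337 ≈ 131.71*I)
G(C(-12, 12)) - q = (-6 + 2) - 2*I*√4337 = -4 - 2*I*√4337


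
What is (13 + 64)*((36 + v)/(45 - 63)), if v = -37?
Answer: 77/18 ≈ 4.2778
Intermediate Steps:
(13 + 64)*((36 + v)/(45 - 63)) = (13 + 64)*((36 - 37)/(45 - 63)) = 77*(-1/(-18)) = 77*(-1*(-1/18)) = 77*(1/18) = 77/18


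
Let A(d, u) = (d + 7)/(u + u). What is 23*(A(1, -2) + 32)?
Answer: 690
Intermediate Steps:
A(d, u) = (7 + d)/(2*u) (A(d, u) = (7 + d)/((2*u)) = (7 + d)*(1/(2*u)) = (7 + d)/(2*u))
23*(A(1, -2) + 32) = 23*((1/2)*(7 + 1)/(-2) + 32) = 23*((1/2)*(-1/2)*8 + 32) = 23*(-2 + 32) = 23*30 = 690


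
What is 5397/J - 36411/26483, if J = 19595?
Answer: -570544794/518934385 ≈ -1.0995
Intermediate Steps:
5397/J - 36411/26483 = 5397/19595 - 36411/26483 = -570544794/518934385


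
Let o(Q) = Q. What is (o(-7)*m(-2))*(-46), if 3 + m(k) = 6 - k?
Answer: 1610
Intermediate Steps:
m(k) = 3 - k (m(k) = -3 + (6 - k) = 3 - k)
(o(-7)*m(-2))*(-46) = -7*(3 - 1*(-2))*(-46) = -7*(3 + 2)*(-46) = -7*5*(-46) = -35*(-46) = 1610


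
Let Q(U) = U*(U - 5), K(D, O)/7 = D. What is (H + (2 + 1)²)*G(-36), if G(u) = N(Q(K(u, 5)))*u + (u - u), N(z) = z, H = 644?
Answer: -1522472112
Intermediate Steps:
K(D, O) = 7*D
Q(U) = U*(-5 + U)
G(u) = 7*u²*(-5 + 7*u) (G(u) = ((7*u)*(-5 + 7*u))*u + (u - u) = (7*u*(-5 + 7*u))*u + 0 = 7*u²*(-5 + 7*u) + 0 = 7*u²*(-5 + 7*u))
(H + (2 + 1)²)*G(-36) = (644 + (2 + 1)²)*((-36)²*(-35 + 49*(-36))) = (644 + 3²)*(1296*(-35 - 1764)) = (644 + 9)*(1296*(-1799)) = 653*(-2331504) = -1522472112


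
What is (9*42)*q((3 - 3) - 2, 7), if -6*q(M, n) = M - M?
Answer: 0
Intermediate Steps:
q(M, n) = 0 (q(M, n) = -(M - M)/6 = -⅙*0 = 0)
(9*42)*q((3 - 3) - 2, 7) = (9*42)*0 = 378*0 = 0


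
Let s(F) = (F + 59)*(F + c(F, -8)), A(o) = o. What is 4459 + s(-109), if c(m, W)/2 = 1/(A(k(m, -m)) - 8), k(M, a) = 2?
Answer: 29777/3 ≈ 9925.7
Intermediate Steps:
c(m, W) = -⅓ (c(m, W) = 2/(2 - 8) = 2/(-6) = 2*(-⅙) = -⅓)
s(F) = (59 + F)*(-⅓ + F) (s(F) = (F + 59)*(F - ⅓) = (59 + F)*(-⅓ + F))
4459 + s(-109) = 4459 + (-59/3 + (-109)² + (176/3)*(-109)) = 4459 + (-59/3 + 11881 - 19184/3) = 4459 + 16400/3 = 29777/3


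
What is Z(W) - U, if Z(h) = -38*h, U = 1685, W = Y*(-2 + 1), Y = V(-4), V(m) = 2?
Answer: -1609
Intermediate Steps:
Y = 2
W = -2 (W = 2*(-2 + 1) = 2*(-1) = -2)
Z(W) - U = -38*(-2) - 1*1685 = 76 - 1685 = -1609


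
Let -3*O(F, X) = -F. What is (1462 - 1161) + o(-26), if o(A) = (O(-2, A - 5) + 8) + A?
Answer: 847/3 ≈ 282.33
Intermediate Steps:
O(F, X) = F/3 (O(F, X) = -(-1)*F/3 = F/3)
o(A) = 22/3 + A (o(A) = ((⅓)*(-2) + 8) + A = (-⅔ + 8) + A = 22/3 + A)
(1462 - 1161) + o(-26) = (1462 - 1161) + (22/3 - 26) = 301 - 56/3 = 847/3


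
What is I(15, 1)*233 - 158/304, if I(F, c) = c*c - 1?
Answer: -79/152 ≈ -0.51974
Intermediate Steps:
I(F, c) = -1 + c**2 (I(F, c) = c**2 - 1 = -1 + c**2)
I(15, 1)*233 - 158/304 = (-1 + 1**2)*233 - 158/304 = (-1 + 1)*233 - 158*1/304 = 0*233 - 79/152 = 0 - 79/152 = -79/152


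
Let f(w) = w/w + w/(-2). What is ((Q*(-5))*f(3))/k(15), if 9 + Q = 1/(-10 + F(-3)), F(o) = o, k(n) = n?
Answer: -59/39 ≈ -1.5128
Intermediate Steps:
Q = -118/13 (Q = -9 + 1/(-10 - 3) = -9 + 1/(-13) = -9 - 1/13 = -118/13 ≈ -9.0769)
f(w) = 1 - w/2 (f(w) = 1 + w*(-½) = 1 - w/2)
((Q*(-5))*f(3))/k(15) = ((-118/13*(-5))*(1 - ½*3))/15 = (590*(1 - 3/2)/13)*(1/15) = ((590/13)*(-½))*(1/15) = -295/13*1/15 = -59/39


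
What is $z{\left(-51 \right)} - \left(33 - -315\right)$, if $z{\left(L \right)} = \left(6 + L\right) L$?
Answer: $1947$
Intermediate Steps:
$z{\left(L \right)} = L \left(6 + L\right)$
$z{\left(-51 \right)} - \left(33 - -315\right) = - 51 \left(6 - 51\right) - \left(33 - -315\right) = \left(-51\right) \left(-45\right) - \left(33 + 315\right) = 2295 - 348 = 1947$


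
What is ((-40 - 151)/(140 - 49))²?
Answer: 36481/8281 ≈ 4.4054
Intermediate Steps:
((-40 - 151)/(140 - 49))² = (-191/91)² = 36481/8281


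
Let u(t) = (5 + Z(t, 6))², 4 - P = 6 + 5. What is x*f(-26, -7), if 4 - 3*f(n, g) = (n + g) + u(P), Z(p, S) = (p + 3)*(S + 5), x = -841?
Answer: 1248044/3 ≈ 4.1601e+5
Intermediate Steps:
Z(p, S) = (3 + p)*(5 + S)
P = -7 (P = 4 - (6 + 5) = 4 - 1*11 = 4 - 11 = -7)
u(t) = (38 + 11*t)² (u(t) = (5 + (15 + 3*6 + 5*t + 6*t))² = (5 + (15 + 18 + 5*t + 6*t))² = (5 + (33 + 11*t))² = (38 + 11*t)²)
f(n, g) = -1517/3 - g/3 - n/3 (f(n, g) = 4/3 - ((n + g) + (38 + 11*(-7))²)/3 = 4/3 - ((g + n) + (38 - 77)²)/3 = 4/3 - ((g + n) + (-39)²)/3 = 4/3 - ((g + n) + 1521)/3 = 4/3 - (1521 + g + n)/3 = 4/3 + (-507 - g/3 - n/3) = -1517/3 - g/3 - n/3)
x*f(-26, -7) = -841*(-1517/3 - ⅓*(-7) - ⅓*(-26)) = -841*(-1517/3 + 7/3 + 26/3) = -841*(-1484/3) = 1248044/3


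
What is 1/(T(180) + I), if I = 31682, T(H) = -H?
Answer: 1/31502 ≈ 3.1744e-5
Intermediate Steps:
1/(T(180) + I) = 1/(-1*180 + 31682) = 1/(-180 + 31682) = 1/31502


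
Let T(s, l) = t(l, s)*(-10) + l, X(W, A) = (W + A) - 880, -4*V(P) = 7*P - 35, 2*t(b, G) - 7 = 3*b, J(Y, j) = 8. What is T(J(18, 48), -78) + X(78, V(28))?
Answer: 859/4 ≈ 214.75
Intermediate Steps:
t(b, G) = 7/2 + 3*b/2 (t(b, G) = 7/2 + (3*b)/2 = 7/2 + 3*b/2)
V(P) = 35/4 - 7*P/4 (V(P) = -(7*P - 35)/4 = -(-35 + 7*P)/4 = 35/4 - 7*P/4)
X(W, A) = -880 + A + W (X(W, A) = (A + W) - 880 = -880 + A + W)
T(s, l) = -35 - 14*l (T(s, l) = (7/2 + 3*l/2)*(-10) + l = (-35 - 15*l) + l = -35 - 14*l)
T(J(18, 48), -78) + X(78, V(28)) = (-35 - 14*(-78)) + (-880 + (35/4 - 7/4*28) + 78) = (-35 + 1092) + (-880 + (35/4 - 49) + 78) = 1057 + (-880 - 161/4 + 78) = 1057 - 3369/4 = 859/4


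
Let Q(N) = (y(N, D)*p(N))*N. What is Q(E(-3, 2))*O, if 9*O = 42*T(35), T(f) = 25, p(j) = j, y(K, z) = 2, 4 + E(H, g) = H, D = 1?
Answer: 34300/3 ≈ 11433.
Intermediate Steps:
E(H, g) = -4 + H
O = 350/3 (O = (42*25)/9 = (⅑)*1050 = 350/3 ≈ 116.67)
Q(N) = 2*N² (Q(N) = (2*N)*N = 2*N²)
Q(E(-3, 2))*O = (2*(-4 - 3)²)*(350/3) = (2*(-7)²)*(350/3) = (2*49)*(350/3) = 98*(350/3) = 34300/3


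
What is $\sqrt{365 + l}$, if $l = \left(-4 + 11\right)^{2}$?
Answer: $3 \sqrt{46} \approx 20.347$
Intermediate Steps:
$l = 49$ ($l = 7^{2} = 49$)
$\sqrt{365 + l} = \sqrt{365 + 49} = \sqrt{414} = 3 \sqrt{46}$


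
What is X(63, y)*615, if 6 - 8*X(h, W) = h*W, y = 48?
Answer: -928035/4 ≈ -2.3201e+5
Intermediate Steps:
X(h, W) = ¾ - W*h/8 (X(h, W) = ¾ - h*W/8 = ¾ - W*h/8)
X(63, y)*615 = (¾ - ⅛*48*63)*615 = (¾ - 378)*615 = -1509/4*615 = -928035/4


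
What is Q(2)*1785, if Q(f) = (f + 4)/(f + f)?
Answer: 5355/2 ≈ 2677.5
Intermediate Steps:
Q(f) = (4 + f)/(2*f) (Q(f) = (4 + f)/((2*f)) = (4 + f)*(1/(2*f)) = (4 + f)/(2*f))
Q(2)*1785 = ((½)*(4 + 2)/2)*1785 = ((½)*(½)*6)*1785 = (3/2)*1785 = 5355/2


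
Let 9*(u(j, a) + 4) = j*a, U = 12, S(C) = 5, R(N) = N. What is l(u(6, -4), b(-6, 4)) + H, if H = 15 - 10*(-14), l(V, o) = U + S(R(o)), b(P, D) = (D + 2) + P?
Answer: 172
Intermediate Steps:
b(P, D) = 2 + D + P (b(P, D) = (2 + D) + P = 2 + D + P)
u(j, a) = -4 + a*j/9 (u(j, a) = -4 + (j*a)/9 = -4 + (a*j)/9 = -4 + a*j/9)
l(V, o) = 17 (l(V, o) = 12 + 5 = 17)
H = 155 (H = 15 + 140 = 155)
l(u(6, -4), b(-6, 4)) + H = 17 + 155 = 172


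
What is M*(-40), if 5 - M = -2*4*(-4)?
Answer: 1080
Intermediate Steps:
M = -27 (M = 5 - (-2*4)*(-4) = 5 - (-8)*(-4) = 5 - 1*32 = 5 - 32 = -27)
M*(-40) = -27*(-40) = 1080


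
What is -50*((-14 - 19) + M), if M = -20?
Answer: 2650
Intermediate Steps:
-50*((-14 - 19) + M) = -50*((-14 - 19) - 20) = -50*(-33 - 20) = -50*(-53) = 2650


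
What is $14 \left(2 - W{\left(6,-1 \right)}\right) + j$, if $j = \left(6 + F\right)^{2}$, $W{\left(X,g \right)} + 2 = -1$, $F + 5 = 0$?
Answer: $71$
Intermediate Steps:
$F = -5$ ($F = -5 + 0 = -5$)
$W{\left(X,g \right)} = -3$ ($W{\left(X,g \right)} = -2 - 1 = -3$)
$j = 1$ ($j = \left(6 - 5\right)^{2} = 1^{2} = 1$)
$14 \left(2 - W{\left(6,-1 \right)}\right) + j = 14 \left(2 - -3\right) + 1 = 14 \left(2 + 3\right) + 1 = 14 \cdot 5 + 1 = 70 + 1 = 71$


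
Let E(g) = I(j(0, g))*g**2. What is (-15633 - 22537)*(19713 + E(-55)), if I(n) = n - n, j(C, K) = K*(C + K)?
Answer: -752445210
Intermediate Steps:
I(n) = 0
E(g) = 0 (E(g) = 0*g**2 = 0)
(-15633 - 22537)*(19713 + E(-55)) = (-15633 - 22537)*(19713 + 0) = -38170*19713 = -752445210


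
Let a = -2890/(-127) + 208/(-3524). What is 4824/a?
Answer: 269871444/1269743 ≈ 212.54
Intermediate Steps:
a = 2539486/111887 (a = -2890*(-1/127) + 208*(-1/3524) = 2890/127 - 52/881 = 2539486/111887 ≈ 22.697)
4824/a = 4824/(2539486/111887) = 4824*(111887/2539486) = 269871444/1269743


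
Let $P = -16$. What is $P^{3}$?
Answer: $-4096$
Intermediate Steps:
$P^{3} = \left(-16\right)^{3} = -4096$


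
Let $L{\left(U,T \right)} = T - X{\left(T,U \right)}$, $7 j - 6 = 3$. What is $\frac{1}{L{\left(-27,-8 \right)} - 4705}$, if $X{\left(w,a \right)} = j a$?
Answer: $- \frac{7}{32748} \approx -0.00021375$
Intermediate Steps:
$j = \frac{9}{7}$ ($j = \frac{6}{7} + \frac{1}{7} \cdot 3 = \frac{6}{7} + \frac{3}{7} = \frac{9}{7} \approx 1.2857$)
$X{\left(w,a \right)} = \frac{9 a}{7}$
$L{\left(U,T \right)} = T - \frac{9 U}{7}$
$\frac{1}{L{\left(-27,-8 \right)} - 4705} = \frac{1}{\left(-8 - - \frac{243}{7}\right) - 4705} = \frac{1}{\left(-8 + \frac{243}{7}\right) - 4705} = \frac{1}{\frac{187}{7} - 4705} = \frac{1}{- \frac{32748}{7}} = - \frac{7}{32748}$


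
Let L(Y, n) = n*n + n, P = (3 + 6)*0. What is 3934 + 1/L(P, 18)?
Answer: 1345429/342 ≈ 3934.0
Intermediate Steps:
P = 0 (P = 9*0 = 0)
L(Y, n) = n + n² (L(Y, n) = n² + n = n + n²)
3934 + 1/L(P, 18) = 3934 + 1/(18*(1 + 18)) = 3934 + 1/(18*19) = 3934 + 1/342 = 1345429/342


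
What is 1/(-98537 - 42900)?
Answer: -1/141437 ≈ -7.0703e-6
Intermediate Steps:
1/(-98537 - 42900) = 1/(-141437) = -1/141437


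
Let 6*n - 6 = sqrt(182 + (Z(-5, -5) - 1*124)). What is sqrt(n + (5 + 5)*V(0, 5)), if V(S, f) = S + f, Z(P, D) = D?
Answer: sqrt(1836 + 6*sqrt(53))/6 ≈ 7.2259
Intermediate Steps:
n = 1 + sqrt(53)/6 (n = 1 + sqrt(182 + (-5 - 1*124))/6 = 1 + sqrt(182 + (-5 - 124))/6 = 1 + sqrt(182 - 129)/6 = 1 + sqrt(53)/6 ≈ 2.2134)
sqrt(n + (5 + 5)*V(0, 5)) = sqrt((1 + sqrt(53)/6) + (5 + 5)*(0 + 5)) = sqrt((1 + sqrt(53)/6) + 10*5) = sqrt((1 + sqrt(53)/6) + 50) = sqrt(51 + sqrt(53)/6)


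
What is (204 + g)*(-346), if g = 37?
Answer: -83386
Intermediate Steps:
(204 + g)*(-346) = (204 + 37)*(-346) = 241*(-346) = -83386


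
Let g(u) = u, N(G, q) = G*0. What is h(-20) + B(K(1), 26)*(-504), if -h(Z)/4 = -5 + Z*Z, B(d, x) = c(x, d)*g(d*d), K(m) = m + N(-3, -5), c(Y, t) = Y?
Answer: -14684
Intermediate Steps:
N(G, q) = 0
K(m) = m (K(m) = m + 0 = m)
B(d, x) = x*d² (B(d, x) = x*(d*d) = x*d²)
h(Z) = 20 - 4*Z² (h(Z) = -4*(-5 + Z*Z) = -4*(-5 + Z²) = 20 - 4*Z²)
h(-20) + B(K(1), 26)*(-504) = (20 - 4*(-20)²) + (26*1²)*(-504) = (20 - 4*400) + (26*1)*(-504) = (20 - 1600) + 26*(-504) = -1580 - 13104 = -14684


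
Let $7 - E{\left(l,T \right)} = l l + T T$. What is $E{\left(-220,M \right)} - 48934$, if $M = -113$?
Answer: $-110096$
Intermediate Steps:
$E{\left(l,T \right)} = 7 - T^{2} - l^{2}$ ($E{\left(l,T \right)} = 7 - \left(l l + T T\right) = 7 - \left(l^{2} + T^{2}\right) = 7 - \left(T^{2} + l^{2}\right) = 7 - T^{2} - l^{2}$)
$E{\left(-220,M \right)} - 48934 = \left(7 - \left(-113\right)^{2} - \left(-220\right)^{2}\right) - 48934 = \left(7 - 12769 - 48400\right) - 48934 = -61162 - 48934 = -110096$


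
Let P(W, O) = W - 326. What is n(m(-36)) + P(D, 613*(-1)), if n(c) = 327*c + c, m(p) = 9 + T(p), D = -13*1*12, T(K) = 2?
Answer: 3126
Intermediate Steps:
D = -156 (D = -13*12 = -156)
m(p) = 11 (m(p) = 9 + 2 = 11)
P(W, O) = -326 + W
n(c) = 328*c
n(m(-36)) + P(D, 613*(-1)) = 328*11 + (-326 - 156) = 3608 - 482 = 3126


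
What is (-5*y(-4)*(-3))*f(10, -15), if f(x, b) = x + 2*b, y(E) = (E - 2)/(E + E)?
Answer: -225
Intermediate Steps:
y(E) = (-2 + E)/(2*E) (y(E) = (-2 + E)/((2*E)) = (-2 + E)*(1/(2*E)) = (-2 + E)/(2*E))
(-5*y(-4)*(-3))*f(10, -15) = (-5*(-2 - 4)/(2*(-4))*(-3))*(10 + 2*(-15)) = (-5*(-1)*(-6)/(2*4)*(-3))*(10 - 30) = (-5*3/4*(-3))*(-20) = -15/4*(-3)*(-20) = (45/4)*(-20) = -225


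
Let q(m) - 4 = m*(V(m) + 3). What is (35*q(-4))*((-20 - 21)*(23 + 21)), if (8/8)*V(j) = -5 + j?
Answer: -1767920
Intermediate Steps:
V(j) = -5 + j
q(m) = 4 + m*(-2 + m) (q(m) = 4 + m*((-5 + m) + 3) = 4 + m*(-2 + m))
(35*q(-4))*((-20 - 21)*(23 + 21)) = (35*(4 + (-4)**2 - 2*(-4)))*((-20 - 21)*(23 + 21)) = (35*(4 + 16 + 8))*(-41*44) = (35*28)*(-1804) = 980*(-1804) = -1767920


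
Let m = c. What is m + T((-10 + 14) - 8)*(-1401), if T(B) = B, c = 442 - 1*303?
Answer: 5743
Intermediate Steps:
c = 139 (c = 442 - 303 = 139)
m = 139
m + T((-10 + 14) - 8)*(-1401) = 139 + ((-10 + 14) - 8)*(-1401) = 139 + (4 - 8)*(-1401) = 139 - 4*(-1401) = 139 + 5604 = 5743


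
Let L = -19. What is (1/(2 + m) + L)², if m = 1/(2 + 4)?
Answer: 58081/169 ≈ 343.67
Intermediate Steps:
m = ⅙ (m = 1/6 = ⅙ ≈ 0.16667)
(1/(2 + m) + L)² = (1/(2 + ⅙) - 19)² = (1/(13/6) - 19)² = (6/13 - 19)² = (-241/13)² = 58081/169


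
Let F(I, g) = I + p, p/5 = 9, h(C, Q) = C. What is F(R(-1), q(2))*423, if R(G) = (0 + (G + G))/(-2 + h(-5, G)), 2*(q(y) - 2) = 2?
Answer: 134091/7 ≈ 19156.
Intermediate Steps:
q(y) = 3 (q(y) = 2 + (½)*2 = 2 + 1 = 3)
p = 45 (p = 5*9 = 45)
R(G) = -2*G/7 (R(G) = (0 + (G + G))/(-2 - 5) = (0 + 2*G)/(-7) = (2*G)*(-⅐) = -2*G/7)
F(I, g) = 45 + I (F(I, g) = I + 45 = 45 + I)
F(R(-1), q(2))*423 = (45 - 2/7*(-1))*423 = (45 + 2/7)*423 = (317/7)*423 = 134091/7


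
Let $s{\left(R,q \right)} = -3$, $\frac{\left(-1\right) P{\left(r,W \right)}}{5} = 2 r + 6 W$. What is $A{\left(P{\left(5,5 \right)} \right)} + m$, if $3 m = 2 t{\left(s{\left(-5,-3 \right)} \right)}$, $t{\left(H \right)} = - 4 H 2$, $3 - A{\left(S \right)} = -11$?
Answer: $30$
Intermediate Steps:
$P{\left(r,W \right)} = - 30 W - 10 r$ ($P{\left(r,W \right)} = - 5 \left(2 r + 6 W\right) = - 30 W - 10 r$)
$A{\left(S \right)} = 14$ ($A{\left(S \right)} = 3 - -11 = 3 + 11 = 14$)
$t{\left(H \right)} = - 8 H$
$m = 16$ ($m = \frac{2 \left(\left(-8\right) \left(-3\right)\right)}{3} = \frac{2 \cdot 24}{3} = \frac{1}{3} \cdot 48 = 16$)
$A{\left(P{\left(5,5 \right)} \right)} + m = 14 + 16 = 30$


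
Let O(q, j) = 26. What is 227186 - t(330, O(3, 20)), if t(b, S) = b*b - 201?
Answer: 118487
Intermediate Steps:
t(b, S) = -201 + b² (t(b, S) = b² - 201 = -201 + b²)
227186 - t(330, O(3, 20)) = 227186 - (-201 + 330²) = 227186 - (-201 + 108900) = 227186 - 1*108699 = 227186 - 108699 = 118487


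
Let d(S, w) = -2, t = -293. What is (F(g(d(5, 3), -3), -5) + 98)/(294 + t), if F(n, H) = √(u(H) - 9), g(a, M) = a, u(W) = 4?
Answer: 98 + I*√5 ≈ 98.0 + 2.2361*I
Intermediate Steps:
F(n, H) = I*√5 (F(n, H) = √(4 - 9) = √(-5) = I*√5)
(F(g(d(5, 3), -3), -5) + 98)/(294 + t) = (I*√5 + 98)/(294 - 293) = (98 + I*√5)/1 = (98 + I*√5)*1 = 98 + I*√5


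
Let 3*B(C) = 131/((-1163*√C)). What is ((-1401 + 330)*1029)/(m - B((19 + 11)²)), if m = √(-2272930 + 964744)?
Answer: -15111179534430/14332235821672561 + 36221843401575300*I*√145354/14332235821672561 ≈ -0.0010543 + 963.54*I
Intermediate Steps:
m = 3*I*√145354 (m = √(-1308186) = 3*I*√145354 ≈ 1143.8*I)
B(C) = -131/(3489*√C) (B(C) = (131/((-1163*√C)))/3 = (131*(-1/(1163*√C)))/3 = (-131/(1163*√C))/3 = -131/(3489*√C))
((-1401 + 330)*1029)/(m - B((19 + 11)²)) = ((-1401 + 330)*1029)/(3*I*√145354 - (-131)/(3489*√((19 + 11)²))) = (-1071*1029)/(3*I*√145354 - (-131)/(3489*√(30²))) = -1102059/(3*I*√145354 - (-131)/(3489*√900)) = -1102059/(3*I*√145354 - (-131)/(3489*30)) = -1102059/(3*I*√145354 - 1*(-131/104670)) = -1102059/(3*I*√145354 + 131/104670) = -1102059/(131/104670 + 3*I*√145354)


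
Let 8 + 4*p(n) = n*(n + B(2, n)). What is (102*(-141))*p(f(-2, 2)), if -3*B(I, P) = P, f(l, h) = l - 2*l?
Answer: 19176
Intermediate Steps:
f(l, h) = -l
B(I, P) = -P/3
p(n) = -2 + n²/6 (p(n) = -2 + (n*(n - n/3))/4 = -2 + (n*(2*n/3))/4 = -2 + (2*n²/3)/4 = -2 + n²/6)
(102*(-141))*p(f(-2, 2)) = (102*(-141))*(-2 + (-1*(-2))²/6) = -14382*(-2 + (⅙)*2²) = -14382*(-2 + (⅙)*4) = -14382*(-2 + ⅔) = -14382*(-4/3) = 19176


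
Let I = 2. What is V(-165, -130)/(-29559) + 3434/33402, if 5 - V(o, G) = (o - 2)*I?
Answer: 15030388/164554953 ≈ 0.091340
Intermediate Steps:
V(o, G) = 9 - 2*o (V(o, G) = 5 - (o - 2)*2 = 5 - (-2 + o)*2 = 5 - (-4 + 2*o) = 5 + (4 - 2*o) = 9 - 2*o)
V(-165, -130)/(-29559) + 3434/33402 = (9 - 2*(-165))/(-29559) + 3434/33402 = (9 + 330)*(-1/29559) + 3434*(1/33402) = 339*(-1/29559) + 1717/16701 = -113/9853 + 1717/16701 = 15030388/164554953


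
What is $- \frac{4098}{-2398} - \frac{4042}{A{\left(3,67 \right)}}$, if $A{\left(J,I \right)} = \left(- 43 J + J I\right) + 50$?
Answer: $- \frac{2298190}{73139} \approx -31.422$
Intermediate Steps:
$A{\left(J,I \right)} = 50 - 43 J + I J$ ($A{\left(J,I \right)} = \left(- 43 J + I J\right) + 50 = 50 - 43 J + I J$)
$- \frac{4098}{-2398} - \frac{4042}{A{\left(3,67 \right)}} = - \frac{4098}{-2398} - \frac{4042}{50 - 129 + 67 \cdot 3} = \left(-4098\right) \left(- \frac{1}{2398}\right) - \frac{4042}{50 - 129 + 201} = \frac{2049}{1199} - \frac{4042}{122} = \frac{2049}{1199} - \frac{2021}{61} = - \frac{2298190}{73139}$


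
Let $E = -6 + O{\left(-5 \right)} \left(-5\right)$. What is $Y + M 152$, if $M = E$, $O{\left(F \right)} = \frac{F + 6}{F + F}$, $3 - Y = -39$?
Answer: $-794$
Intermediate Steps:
$Y = 42$ ($Y = 3 - -39 = 3 + 39 = 42$)
$O{\left(F \right)} = \frac{6 + F}{2 F}$
$E = - \frac{11}{2}$ ($E = -6 + \frac{6 - 5}{2 \left(-5\right)} \left(-5\right) = -6 + \frac{1}{2} \left(- \frac{1}{5}\right) 1 \left(-5\right) = -6 - - \frac{1}{2} = -6 + \frac{1}{2} = - \frac{11}{2} \approx -5.5$)
$M = - \frac{11}{2} \approx -5.5$
$Y + M 152 = 42 - 836 = -794$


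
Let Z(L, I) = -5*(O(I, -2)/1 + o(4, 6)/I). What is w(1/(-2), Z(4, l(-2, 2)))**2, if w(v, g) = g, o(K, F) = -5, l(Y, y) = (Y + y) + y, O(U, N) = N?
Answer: 2025/4 ≈ 506.25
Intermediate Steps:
l(Y, y) = Y + 2*y
Z(L, I) = 10 + 25/I (Z(L, I) = -5*(-2/1 - 5/I) = -5*(-2*1 - 5/I) = -5*(-2 - 5/I) = 10 + 25/I)
w(1/(-2), Z(4, l(-2, 2)))**2 = (10 + 25/(-2 + 2*2))**2 = (10 + 25/(-2 + 4))**2 = (10 + 25/2)**2 = (45/2)**2 = 2025/4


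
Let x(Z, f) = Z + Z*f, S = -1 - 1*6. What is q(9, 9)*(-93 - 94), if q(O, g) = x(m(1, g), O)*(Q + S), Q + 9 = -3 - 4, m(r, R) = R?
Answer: 387090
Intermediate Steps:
S = -7 (S = -1 - 6 = -7)
Q = -16 (Q = -9 + (-3 - 4) = -9 - 7 = -16)
q(O, g) = -23*g*(1 + O) (q(O, g) = (g*(1 + O))*(-16 - 7) = (g*(1 + O))*(-23) = -23*g*(1 + O))
q(9, 9)*(-93 - 94) = (-23*9*(1 + 9))*(-93 - 94) = -23*9*10*(-187) = -2070*(-187) = 387090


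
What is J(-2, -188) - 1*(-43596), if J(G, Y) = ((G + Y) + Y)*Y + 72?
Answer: 114732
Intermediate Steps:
J(G, Y) = 72 + Y*(G + 2*Y) (J(G, Y) = (G + 2*Y)*Y + 72 = Y*(G + 2*Y) + 72 = 72 + Y*(G + 2*Y))
J(-2, -188) - 1*(-43596) = (72 + 2*(-188)² - 2*(-188)) - 1*(-43596) = (72 + 2*35344 + 376) + 43596 = (72 + 70688 + 376) + 43596 = 71136 + 43596 = 114732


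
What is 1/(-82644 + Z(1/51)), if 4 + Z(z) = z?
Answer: -51/4215047 ≈ -1.2100e-5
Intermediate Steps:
Z(z) = -4 + z
1/(-82644 + Z(1/51)) = 1/(-82644 + (-4 + 1/51)) = 1/(-82644 - 203/51) = 1/(-4215047/51) = -51/4215047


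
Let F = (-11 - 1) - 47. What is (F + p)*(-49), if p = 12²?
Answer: -4165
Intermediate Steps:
p = 144
F = -59 (F = -12 - 47 = -59)
(F + p)*(-49) = (-59 + 144)*(-49) = 85*(-49) = -4165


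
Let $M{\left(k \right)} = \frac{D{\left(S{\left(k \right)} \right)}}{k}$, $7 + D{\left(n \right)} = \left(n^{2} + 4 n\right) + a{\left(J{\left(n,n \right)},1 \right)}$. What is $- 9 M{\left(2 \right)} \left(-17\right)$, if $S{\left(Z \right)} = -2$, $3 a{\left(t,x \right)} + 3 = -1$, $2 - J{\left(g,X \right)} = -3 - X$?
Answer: $- \frac{1887}{2} \approx -943.5$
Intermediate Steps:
$J{\left(g,X \right)} = 5 + X$ ($J{\left(g,X \right)} = 2 - \left(-3 - X\right) = 2 + \left(3 + X\right) = 5 + X$)
$a{\left(t,x \right)} = - \frac{4}{3}$ ($a{\left(t,x \right)} = -1 + \frac{1}{3} \left(-1\right) = -1 - \frac{1}{3} = - \frac{4}{3}$)
$D{\left(n \right)} = - \frac{25}{3} + n^{2} + 4 n$ ($D{\left(n \right)} = -7 - \left(\frac{4}{3} - n^{2} - 4 n\right) = -7 + \left(- \frac{4}{3} + n^{2} + 4 n\right) = - \frac{25}{3} + n^{2} + 4 n$)
$M{\left(k \right)} = - \frac{37}{3 k}$ ($M{\left(k \right)} = \frac{- \frac{25}{3} + \left(-2\right)^{2} + 4 \left(-2\right)}{k} = \frac{- \frac{25}{3} + 4 - 8}{k} = - \frac{37}{3 k}$)
$- 9 M{\left(2 \right)} \left(-17\right) = - 9 \left(- \frac{37}{3 \cdot 2}\right) \left(-17\right) = - 9 \left(\left(- \frac{37}{3}\right) \frac{1}{2}\right) \left(-17\right) = \left(-9\right) \left(- \frac{37}{6}\right) \left(-17\right) = \frac{111}{2} \left(-17\right) = - \frac{1887}{2}$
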